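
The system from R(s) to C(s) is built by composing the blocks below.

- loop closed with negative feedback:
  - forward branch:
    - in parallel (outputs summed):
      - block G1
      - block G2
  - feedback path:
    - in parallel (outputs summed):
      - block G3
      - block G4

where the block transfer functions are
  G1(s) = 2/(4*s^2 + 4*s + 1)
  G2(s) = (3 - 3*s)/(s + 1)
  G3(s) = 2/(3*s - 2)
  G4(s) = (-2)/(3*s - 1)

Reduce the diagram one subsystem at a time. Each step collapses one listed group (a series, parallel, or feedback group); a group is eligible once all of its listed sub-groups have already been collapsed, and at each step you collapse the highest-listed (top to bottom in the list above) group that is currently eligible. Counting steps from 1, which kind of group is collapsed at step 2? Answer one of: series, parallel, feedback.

The answer is parallel.

Reasoning:
Step 1 - parallel reduction of G1, G2
Step 2 - sum the parallel branches G3, G4
Step 3 - collapse the loop ((G1+G2) forward, (G3+G4) return)
Step 2: parallel.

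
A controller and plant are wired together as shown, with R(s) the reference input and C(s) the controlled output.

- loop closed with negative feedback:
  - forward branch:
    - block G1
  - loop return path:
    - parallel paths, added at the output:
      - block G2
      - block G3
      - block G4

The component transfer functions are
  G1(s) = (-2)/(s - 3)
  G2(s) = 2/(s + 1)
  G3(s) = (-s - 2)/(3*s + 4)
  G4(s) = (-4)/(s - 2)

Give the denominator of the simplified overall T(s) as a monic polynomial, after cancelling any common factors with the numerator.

[1] combine G2, G3, G4 in parallel -> (-s^3 - 7*s^2 - 28*s - 28)/(3*s^3 + s^2 - 10*s - 8)
[2] collapse the loop (G1 forward, (G2+G3+G4) return) -> (-6*s^3 - 2*s^2 + 20*s + 16)/(3*s^4 - 6*s^3 + s^2 + 78*s + 80)
Step 2 gives the fully reduced T(s), with no common factor left to cancel. The denominator's leading coefficient is 3, so divide each of its coefficients by 3 to get the monic form.

Hence the answer: s^4 - 2*s^3 + s^2/3 + 26*s + 80/3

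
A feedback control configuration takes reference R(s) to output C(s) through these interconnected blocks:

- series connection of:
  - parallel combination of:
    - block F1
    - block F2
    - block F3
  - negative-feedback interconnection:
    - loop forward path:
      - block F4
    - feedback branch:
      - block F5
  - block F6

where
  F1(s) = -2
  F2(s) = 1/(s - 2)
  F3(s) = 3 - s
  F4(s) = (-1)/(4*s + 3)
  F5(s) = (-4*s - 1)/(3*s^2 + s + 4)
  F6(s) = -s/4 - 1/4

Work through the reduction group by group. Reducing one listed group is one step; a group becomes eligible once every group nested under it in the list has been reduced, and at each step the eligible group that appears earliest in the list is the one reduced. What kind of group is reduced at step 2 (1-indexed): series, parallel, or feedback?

Step 1: parallel reduction of F1, F2, F3
Step 2: reduce the feedback loop with forward F4 and return F5
Step 3: series reduction of (F1+F2+F3), [F4/(1+F4*F5)], F6
At step 2 the group reduced is feedback.

Final answer: feedback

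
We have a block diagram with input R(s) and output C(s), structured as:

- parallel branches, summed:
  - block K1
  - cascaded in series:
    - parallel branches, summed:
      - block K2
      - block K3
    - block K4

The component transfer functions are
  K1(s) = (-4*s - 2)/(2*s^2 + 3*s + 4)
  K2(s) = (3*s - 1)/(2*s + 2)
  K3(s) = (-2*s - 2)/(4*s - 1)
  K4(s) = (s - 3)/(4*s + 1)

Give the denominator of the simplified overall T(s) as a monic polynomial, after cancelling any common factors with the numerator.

The answer is s^5 + 5*s^4/2 + 55*s^3/16 + 59*s^2/32 - 7*s/32 - 1/8.

Reasoning:
(1) sum the parallel branches K2, K3; result (8*s^2 - 15*s - 3)/(8*s^2 + 6*s - 2)
(2) series reduction of (K2+K3), K4; result (8*s^3 - 39*s^2 + 42*s + 9)/(32*s^3 + 32*s^2 - 2*s - 2)
(3) combine K1, ((K2+K3)*K4) in parallel; result (16*s^5 - 182*s^4 - 193*s^3 - 68*s^2 + 207*s + 40)/(64*s^5 + 160*s^4 + 220*s^3 + 118*s^2 - 14*s - 8)
T(s) is the step-3 result (common factors already cancelled). Leading coefficient of the denominator: 64. Divide through by 64 for the monic polynomial.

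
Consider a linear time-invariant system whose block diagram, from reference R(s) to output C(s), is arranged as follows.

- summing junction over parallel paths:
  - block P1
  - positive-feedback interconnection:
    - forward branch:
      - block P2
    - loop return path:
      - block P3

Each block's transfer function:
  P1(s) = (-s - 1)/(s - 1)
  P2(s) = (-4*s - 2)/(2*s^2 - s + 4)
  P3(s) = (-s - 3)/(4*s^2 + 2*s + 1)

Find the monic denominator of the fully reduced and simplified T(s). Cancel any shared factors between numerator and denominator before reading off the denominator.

The answer is s^5 - s^4 + 3*s^3/2 - 19*s^2/8 + 5*s/8 + 1/4.

Reasoning:
[1] apply the feedback formula to P2, P3 gives (-16*s^3 - 16*s^2 - 8*s - 2)/(8*s^4 + 12*s^2 - 7*s - 2)
[2] parallel reduction of P1, [P2/(1-P2*P3)] gives (-8*s^5 - 24*s^4 - 12*s^3 + 3*s^2 + 15*s + 4)/(8*s^5 - 8*s^4 + 12*s^3 - 19*s^2 + 5*s + 2)
Step 2 gives the fully reduced T(s), with no common factor left to cancel. The denominator's leading coefficient is 8, so divide each of its coefficients by 8 to get the monic form.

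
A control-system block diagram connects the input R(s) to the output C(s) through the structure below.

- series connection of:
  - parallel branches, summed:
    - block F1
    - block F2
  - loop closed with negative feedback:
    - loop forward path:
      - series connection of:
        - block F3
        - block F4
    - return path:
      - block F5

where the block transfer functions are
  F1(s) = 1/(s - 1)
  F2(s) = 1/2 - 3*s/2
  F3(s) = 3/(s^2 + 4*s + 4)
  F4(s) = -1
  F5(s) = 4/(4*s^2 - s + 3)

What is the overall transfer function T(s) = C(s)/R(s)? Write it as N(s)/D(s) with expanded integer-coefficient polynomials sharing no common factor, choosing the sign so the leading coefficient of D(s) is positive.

Answer: (36*s^4 - 57*s^3 + 27*s^2 - 33*s - 9)/(8*s^5 + 22*s^4 - 14*s^2 - 16*s)

Working:
[1] sum the parallel branches F1, F2 = (-3*s^2 + 4*s + 1)/(2*s - 2)
[2] cascade F3, F4 = (-3)/(s^2 + 4*s + 4)
[3] feedback reduction of (F3*F4), F5 = (-12*s^2 + 3*s - 9)/(4*s^4 + 15*s^3 + 15*s^2 + 8*s)
[4] cascade (F1+F2), [(F3*F4)/(1+(F3*F4)*F5)]: this yields T(s), and no further normalization is needed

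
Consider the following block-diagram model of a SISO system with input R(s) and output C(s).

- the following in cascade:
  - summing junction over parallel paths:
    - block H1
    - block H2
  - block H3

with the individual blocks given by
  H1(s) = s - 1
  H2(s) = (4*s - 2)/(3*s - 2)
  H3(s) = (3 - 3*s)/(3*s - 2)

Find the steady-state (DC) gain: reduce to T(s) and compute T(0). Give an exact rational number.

Answer: 0

Working:
Step 1 - parallel reduction of H1, H2 gives (3*s^2 - s)/(3*s - 2)
Step 2 - reduce the series chain (H1+H2), H3 gives (-9*s^3 + 12*s^2 - 3*s)/(9*s^2 - 12*s + 4)
That last expression is T(s); at s = 0 only the constant terms survive, so T(0) = 0/4 = 0.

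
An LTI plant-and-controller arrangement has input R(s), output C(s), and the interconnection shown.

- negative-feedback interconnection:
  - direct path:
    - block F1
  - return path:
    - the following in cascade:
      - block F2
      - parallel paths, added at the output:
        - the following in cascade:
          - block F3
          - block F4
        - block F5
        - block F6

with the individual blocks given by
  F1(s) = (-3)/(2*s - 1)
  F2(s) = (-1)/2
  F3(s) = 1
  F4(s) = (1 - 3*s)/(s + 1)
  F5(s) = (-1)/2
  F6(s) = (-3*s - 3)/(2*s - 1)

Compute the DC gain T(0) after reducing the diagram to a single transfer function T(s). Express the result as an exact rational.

Reducing step by step:

[1] series reduction of F3, F4 gives (1 - 3*s)/(s + 1)
[2] combine (F3*F4), F5, F6 in parallel gives (-20*s^2 - 3*s - 7)/(4*s^2 + 2*s - 2)
[3] cascade F2, ((F3*F4)+F5+F6) gives (20*s^2 + 3*s + 7)/(8*s^2 + 4*s - 4)
[4] reduce the feedback loop with forward F1 and return (F2*((F3*F4)+F5+F6)) gives (-24*s^2 - 12*s + 12)/(16*s^3 - 60*s^2 - 21*s - 17)
DC gain: substitute s = 0 into T(s) from step 4: T(0) = 12/(-17) = -12/17.

Answer: -12/17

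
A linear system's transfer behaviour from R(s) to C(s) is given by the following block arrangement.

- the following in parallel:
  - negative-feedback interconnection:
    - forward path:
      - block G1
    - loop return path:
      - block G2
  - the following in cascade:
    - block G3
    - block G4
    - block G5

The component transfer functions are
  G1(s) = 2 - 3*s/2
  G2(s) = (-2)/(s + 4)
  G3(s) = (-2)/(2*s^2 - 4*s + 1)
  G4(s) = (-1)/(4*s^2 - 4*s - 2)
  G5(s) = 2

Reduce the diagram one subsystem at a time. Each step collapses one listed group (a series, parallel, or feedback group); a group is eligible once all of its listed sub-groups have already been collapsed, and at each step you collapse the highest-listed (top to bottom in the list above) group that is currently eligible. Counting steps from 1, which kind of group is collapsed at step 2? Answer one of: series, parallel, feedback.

Reducing step by step:

Step 1. reduce the feedback loop with forward G1 and return G2
Step 2. reduce the series chain G3, G4, G5
Step 3. combine [G1/(1+G1*G2)], (G3*G4*G5) in parallel
At step 2 the group reduced is series.

Answer: series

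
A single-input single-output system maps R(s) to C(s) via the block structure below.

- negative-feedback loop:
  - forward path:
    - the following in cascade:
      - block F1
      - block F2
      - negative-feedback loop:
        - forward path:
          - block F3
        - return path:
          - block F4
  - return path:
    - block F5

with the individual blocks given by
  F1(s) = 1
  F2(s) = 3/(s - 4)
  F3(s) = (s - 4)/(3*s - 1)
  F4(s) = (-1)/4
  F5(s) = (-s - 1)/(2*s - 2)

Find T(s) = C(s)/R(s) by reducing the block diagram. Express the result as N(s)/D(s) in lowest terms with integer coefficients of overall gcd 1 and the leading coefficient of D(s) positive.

Answer: (12*s - 12)/(11*s^2 - 17*s - 6)

Working:
(1) reduce the feedback loop with forward F3 and return F4 -> (4*s - 16)/(11*s)
(2) cascade F1, F2, [F3/(1+F3*F4)] -> 12/(11*s)
(3) collapse the loop ((F1*F2*[F3/(1+F3*F4)]) forward, F5 return); the result is T(s) itself (integer coefficients, no common factor, positive leading denominator coefficient)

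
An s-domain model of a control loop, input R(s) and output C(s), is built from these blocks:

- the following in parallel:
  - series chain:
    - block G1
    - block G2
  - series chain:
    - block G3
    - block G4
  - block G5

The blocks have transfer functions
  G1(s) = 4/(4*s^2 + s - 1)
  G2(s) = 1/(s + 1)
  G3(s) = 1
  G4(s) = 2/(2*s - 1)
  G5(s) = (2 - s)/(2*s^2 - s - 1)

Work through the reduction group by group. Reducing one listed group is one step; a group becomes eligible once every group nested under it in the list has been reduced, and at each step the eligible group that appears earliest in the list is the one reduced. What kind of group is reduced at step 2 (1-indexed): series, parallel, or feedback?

Step 1 - combine G1, G2 in series
Step 2 - combine G3, G4 in series
Step 3 - add (G1*G2), (G3*G4), G5 (parallel)
The group at step 2 is a series group.

Therefore the answer is series.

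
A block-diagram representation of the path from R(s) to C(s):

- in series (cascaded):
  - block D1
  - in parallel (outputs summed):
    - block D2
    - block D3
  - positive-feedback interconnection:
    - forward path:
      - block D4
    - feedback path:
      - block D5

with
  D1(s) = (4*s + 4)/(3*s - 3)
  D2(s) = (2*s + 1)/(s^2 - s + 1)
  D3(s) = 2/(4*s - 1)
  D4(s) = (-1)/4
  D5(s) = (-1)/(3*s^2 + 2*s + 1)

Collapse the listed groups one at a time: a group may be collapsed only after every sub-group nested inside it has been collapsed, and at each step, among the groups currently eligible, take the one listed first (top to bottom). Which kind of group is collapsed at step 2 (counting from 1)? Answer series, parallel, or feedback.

Step 1: parallel reduction of D2, D3
Step 2: feedback reduction of D4, D5
Step 3: series reduction of D1, (D2+D3), [D4/(1-D4*D5)]
Step 2 collapses a feedback group.

Hence the answer: feedback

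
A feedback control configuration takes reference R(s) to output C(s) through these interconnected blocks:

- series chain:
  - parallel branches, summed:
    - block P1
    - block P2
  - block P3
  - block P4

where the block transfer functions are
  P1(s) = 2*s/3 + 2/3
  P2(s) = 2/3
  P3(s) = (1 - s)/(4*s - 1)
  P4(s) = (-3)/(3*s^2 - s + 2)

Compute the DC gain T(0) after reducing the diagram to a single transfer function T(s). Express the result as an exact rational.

Step 1 - parallel reduction of P1, P2 = 2*s/3 + 4/3
Step 2 - series reduction of (P1+P2), P3, P4 = (2*s^2 + 2*s - 4)/(12*s^3 - 7*s^2 + 9*s - 2)
Step 2 gives the overall T(s). Then T(0) = -4/(-2) = 2.

Hence the answer: 2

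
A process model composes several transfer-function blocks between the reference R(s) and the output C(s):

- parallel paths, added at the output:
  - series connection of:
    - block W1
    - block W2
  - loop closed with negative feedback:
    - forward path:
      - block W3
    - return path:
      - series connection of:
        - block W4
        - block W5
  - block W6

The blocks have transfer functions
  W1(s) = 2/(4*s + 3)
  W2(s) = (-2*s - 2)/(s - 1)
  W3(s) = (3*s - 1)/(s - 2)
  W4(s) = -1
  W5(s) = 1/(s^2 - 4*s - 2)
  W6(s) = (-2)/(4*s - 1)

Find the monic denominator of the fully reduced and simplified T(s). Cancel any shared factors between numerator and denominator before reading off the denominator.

Answer: s^6 - 13*s^5/2 + 85*s^4/16 + 125*s^3/16 - 91*s^2/16 - 23*s/8 + 15/16

Working:
Step 1. multiply W1, W2 (series); result (-4*s - 4)/(4*s^2 - s - 3)
Step 2. combine W4, W5 in series; result (-1)/(s^2 - 4*s - 2)
Step 3. collapse the loop (W3 forward, (W4*W5) return); result (3*s^3 - 13*s^2 - 2*s + 2)/(s^3 - 6*s^2 + 3*s + 5)
Step 4. sum the parallel branches (W1*W2), [W3/(1+W3*(W4*W5))], W6; result (48*s^6 - 256*s^5 + 173*s^4 + 198*s^3 - 243*s^2 - 48*s + 56)/(16*s^6 - 104*s^5 + 85*s^4 + 125*s^3 - 91*s^2 - 46*s + 15)
The result of step 4 is T(s) in lowest terms. Its denominator has leading coefficient 16; dividing the denominator through by 16 makes it monic.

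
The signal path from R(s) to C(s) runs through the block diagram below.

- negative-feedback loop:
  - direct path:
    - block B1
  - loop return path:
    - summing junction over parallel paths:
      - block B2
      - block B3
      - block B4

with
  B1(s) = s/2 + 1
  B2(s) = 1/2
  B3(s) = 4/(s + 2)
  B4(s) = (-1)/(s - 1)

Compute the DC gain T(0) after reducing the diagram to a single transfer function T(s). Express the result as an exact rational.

[1] reduce the parallel group B2, B3, B4 gives (s^2 + 7*s - 14)/(2*s^2 + 2*s - 4)
[2] apply the feedback formula to B1, (B2+B3+B4) gives (2*s^2 + 2*s - 4)/(s^2 + 11*s - 18)
That last expression is T(s); at s = 0 only the constant terms survive, so T(0) = -4/(-18) = 2/9.

Hence the answer: 2/9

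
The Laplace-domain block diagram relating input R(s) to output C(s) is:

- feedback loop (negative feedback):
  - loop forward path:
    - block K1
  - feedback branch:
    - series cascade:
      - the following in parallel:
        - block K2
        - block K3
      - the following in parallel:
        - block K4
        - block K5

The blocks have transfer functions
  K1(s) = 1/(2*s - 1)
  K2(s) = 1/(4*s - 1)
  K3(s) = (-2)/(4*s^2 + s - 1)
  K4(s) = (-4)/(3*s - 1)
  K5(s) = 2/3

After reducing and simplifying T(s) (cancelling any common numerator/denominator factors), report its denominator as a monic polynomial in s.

The answer is s^5 - 5*s^4/6 - s^3/16 - 5*s^2/288 + 37*s/144 - 11/288.

Reasoning:
[1] sum the parallel branches K2, K3; result (4*s^2 - 7*s + 1)/(16*s^3 - 5*s + 1)
[2] parallel reduction of K4, K5; result (6*s - 14)/(9*s - 3)
[3] series reduction of (K2+K3), (K4+K5); result (24*s^3 - 98*s^2 + 104*s - 14)/(144*s^4 - 48*s^3 - 45*s^2 + 24*s - 3)
[4] close the feedback loop around K1, ((K2+K3)*(K4+K5)); result (144*s^4 - 48*s^3 - 45*s^2 + 24*s - 3)/(288*s^5 - 240*s^4 - 18*s^3 - 5*s^2 + 74*s - 11)
The result of step 4 is T(s) in lowest terms. Its denominator has leading coefficient 288; dividing the denominator through by 288 makes it monic.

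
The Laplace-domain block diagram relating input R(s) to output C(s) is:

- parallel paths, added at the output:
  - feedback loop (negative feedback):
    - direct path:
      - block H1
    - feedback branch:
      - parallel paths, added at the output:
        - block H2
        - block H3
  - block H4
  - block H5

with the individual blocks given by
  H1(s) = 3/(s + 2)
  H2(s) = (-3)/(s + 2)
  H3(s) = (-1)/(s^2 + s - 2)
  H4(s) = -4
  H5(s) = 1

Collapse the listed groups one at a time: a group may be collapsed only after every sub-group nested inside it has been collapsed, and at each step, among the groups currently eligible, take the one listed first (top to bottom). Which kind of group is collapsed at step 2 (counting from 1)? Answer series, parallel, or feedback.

The answer is feedback.

Reasoning:
1. parallel reduction of H2, H3
2. reduce the feedback loop with forward H1 and return (H2+H3)
3. sum the parallel branches [H1/(1+H1*(H2+H3))], H4, H5
Step 2: feedback.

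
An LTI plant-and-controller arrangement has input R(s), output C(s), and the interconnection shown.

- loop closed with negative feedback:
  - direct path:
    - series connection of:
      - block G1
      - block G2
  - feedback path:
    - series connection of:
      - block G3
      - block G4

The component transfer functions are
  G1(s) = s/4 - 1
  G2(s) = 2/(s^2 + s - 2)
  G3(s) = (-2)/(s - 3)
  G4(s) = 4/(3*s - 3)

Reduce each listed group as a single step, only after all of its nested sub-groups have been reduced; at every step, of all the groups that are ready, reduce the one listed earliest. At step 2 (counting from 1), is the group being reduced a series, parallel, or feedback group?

Step 1 - series reduction of G1, G2
Step 2 - multiply G3, G4 (series)
Step 3 - close the feedback loop around (G1*G2), (G3*G4)
Step 2 collapses a series group.

Final answer: series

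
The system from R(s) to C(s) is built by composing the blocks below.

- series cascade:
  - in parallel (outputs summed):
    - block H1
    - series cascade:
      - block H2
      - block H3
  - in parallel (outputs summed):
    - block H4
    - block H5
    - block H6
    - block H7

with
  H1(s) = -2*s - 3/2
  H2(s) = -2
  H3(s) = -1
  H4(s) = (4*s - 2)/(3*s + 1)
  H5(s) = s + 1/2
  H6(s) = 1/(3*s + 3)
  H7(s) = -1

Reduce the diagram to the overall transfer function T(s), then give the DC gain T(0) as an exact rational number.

(1) combine H2, H3 in series, giving 2
(2) combine H1, (H2*H3) in parallel, giving 1/2 - 2*s
(3) sum the parallel branches H4, H5, H6, H7, giving (18*s^3 + 39*s^2 + 12*s - 13)/(18*s^2 + 24*s + 6)
(4) combine (H1+(H2*H3)), (H4+H5+H6+H7) in series, giving (-72*s^4 - 138*s^3 - 9*s^2 + 64*s - 13)/(36*s^2 + 48*s + 12)
DC gain: substitute s = 0 into T(s) from step 4: T(0) = -13/12.

Hence the answer: -13/12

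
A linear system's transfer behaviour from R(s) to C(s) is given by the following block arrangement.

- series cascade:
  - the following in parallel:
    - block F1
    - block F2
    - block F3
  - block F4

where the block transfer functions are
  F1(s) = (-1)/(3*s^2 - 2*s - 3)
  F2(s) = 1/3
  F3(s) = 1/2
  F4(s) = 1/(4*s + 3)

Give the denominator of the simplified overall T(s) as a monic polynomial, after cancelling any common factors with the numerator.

Answer: s^3 + s^2/12 - 3*s/2 - 3/4

Working:
(1) combine F1, F2, F3 in parallel; result (15*s^2 - 10*s - 21)/(18*s^2 - 12*s - 18)
(2) combine (F1+F2+F3), F4 in series; result (15*s^2 - 10*s - 21)/(72*s^3 + 6*s^2 - 108*s - 54)
T(s) is the step-2 result (common factors already cancelled). Leading coefficient of the denominator: 72. Divide through by 72 for the monic polynomial.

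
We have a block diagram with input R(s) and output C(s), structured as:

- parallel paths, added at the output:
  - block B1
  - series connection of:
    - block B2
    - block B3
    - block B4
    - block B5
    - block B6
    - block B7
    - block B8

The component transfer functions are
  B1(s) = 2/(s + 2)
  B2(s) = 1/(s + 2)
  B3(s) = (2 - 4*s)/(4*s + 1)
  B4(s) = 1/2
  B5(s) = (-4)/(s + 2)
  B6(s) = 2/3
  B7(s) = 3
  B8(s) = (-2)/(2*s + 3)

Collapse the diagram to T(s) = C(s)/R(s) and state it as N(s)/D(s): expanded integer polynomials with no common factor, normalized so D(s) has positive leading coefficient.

(1) reduce the series chain B2, B3, B4, B5, B6, B7, B8 gives (16 - 32*s)/(8*s^4 + 46*s^3 + 91*s^2 + 68*s + 12)
(2) parallel reduction of B1, (B2*B3*B4*B5*B6*B7*B8): this yields T(s), and no further normalization is needed

Therefore the answer is (16*s^3 + 60*s^2 + 30*s + 28)/(8*s^4 + 46*s^3 + 91*s^2 + 68*s + 12).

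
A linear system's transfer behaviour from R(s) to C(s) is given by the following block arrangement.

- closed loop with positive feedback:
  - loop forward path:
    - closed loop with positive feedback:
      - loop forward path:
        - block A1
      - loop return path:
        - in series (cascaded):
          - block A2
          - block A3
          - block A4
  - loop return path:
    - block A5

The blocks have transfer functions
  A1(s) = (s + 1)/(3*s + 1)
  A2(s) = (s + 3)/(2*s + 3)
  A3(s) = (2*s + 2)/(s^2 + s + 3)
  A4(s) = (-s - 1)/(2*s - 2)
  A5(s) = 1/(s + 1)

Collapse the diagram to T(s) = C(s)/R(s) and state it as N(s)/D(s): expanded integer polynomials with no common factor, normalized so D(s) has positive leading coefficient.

Step 1: series reduction of A2, A3, A4 = (-s^3 - 5*s^2 - 7*s - 3)/(2*s^4 + 3*s^3 + 4*s^2 - 9)
Step 2: reduce the feedback loop with forward A1 and return (A2*A3*A4) = (2*s^5 + 5*s^4 + 7*s^3 + 4*s^2 - 9*s - 9)/(6*s^5 + 12*s^4 + 21*s^3 + 16*s^2 - 17*s - 6)
Step 3: feedback reduction of [A1/(1-A1*(A2*A3*A4))], A5: this yields T(s), and no further normalization is needed

Answer: (2*s^5 + 5*s^4 + 7*s^3 + 4*s^2 - 9*s - 9)/(6*s^5 + 10*s^4 + 18*s^3 + 12*s^2 - 17*s + 3)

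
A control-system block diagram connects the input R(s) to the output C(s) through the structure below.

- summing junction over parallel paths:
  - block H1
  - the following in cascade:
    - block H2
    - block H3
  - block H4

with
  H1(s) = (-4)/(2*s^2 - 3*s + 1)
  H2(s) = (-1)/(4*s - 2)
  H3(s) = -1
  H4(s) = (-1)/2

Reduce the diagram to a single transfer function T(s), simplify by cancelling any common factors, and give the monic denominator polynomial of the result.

[1] series reduction of H2, H3 -> 1/(4*s - 2)
[2] sum the parallel branches H1, (H2*H3), H4 -> (-s^2 + 2*s - 5)/(2*s^2 - 3*s + 1)
T(s) is the step-2 result (common factors already cancelled). Leading coefficient of the denominator: 2. Divide through by 2 for the monic polynomial.

Final answer: s^2 - 3*s/2 + 1/2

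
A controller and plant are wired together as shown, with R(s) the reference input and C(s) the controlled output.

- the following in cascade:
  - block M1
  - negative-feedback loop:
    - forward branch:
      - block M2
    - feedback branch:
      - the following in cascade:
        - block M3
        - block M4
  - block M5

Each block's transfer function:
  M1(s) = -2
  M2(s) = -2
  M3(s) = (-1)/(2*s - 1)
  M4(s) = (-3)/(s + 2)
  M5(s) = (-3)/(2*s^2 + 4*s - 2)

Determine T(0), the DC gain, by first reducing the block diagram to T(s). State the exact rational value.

1. reduce the series chain M3, M4 = 3/(2*s^2 + 3*s - 2)
2. feedback reduction of M2, (M3*M4) = (-4*s^2 - 6*s + 4)/(2*s^2 + 3*s - 8)
3. multiply M1, [M2/(1+M2*(M3*M4))], M5 (series) = (-12*s^2 - 18*s + 12)/(2*s^4 + 7*s^3 - 4*s^2 - 19*s + 8)
Step 3 gives the overall T(s). Then T(0) = 12/8 = 3/2.

Hence the answer: 3/2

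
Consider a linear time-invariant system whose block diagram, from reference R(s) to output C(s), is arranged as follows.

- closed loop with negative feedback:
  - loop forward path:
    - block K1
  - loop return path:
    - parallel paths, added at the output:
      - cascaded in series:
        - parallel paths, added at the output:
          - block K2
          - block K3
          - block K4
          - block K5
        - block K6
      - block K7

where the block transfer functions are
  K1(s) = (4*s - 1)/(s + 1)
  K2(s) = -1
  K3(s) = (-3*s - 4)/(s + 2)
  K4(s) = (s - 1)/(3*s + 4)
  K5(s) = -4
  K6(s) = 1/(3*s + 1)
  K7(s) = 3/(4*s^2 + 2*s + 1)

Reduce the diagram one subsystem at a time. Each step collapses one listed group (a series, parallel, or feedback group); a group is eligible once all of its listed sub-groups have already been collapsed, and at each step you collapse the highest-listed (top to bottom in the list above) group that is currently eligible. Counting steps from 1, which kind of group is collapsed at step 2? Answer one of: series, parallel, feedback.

Answer: series

Working:
Step 1 - combine K2, K3, K4, K5 in parallel
Step 2 - combine (K2+K3+K4+K5), K6 in series
Step 3 - combine ((K2+K3+K4+K5)*K6), K7 in parallel
Step 4 - apply the feedback formula to K1, (((K2+K3+K4+K5)*K6)+K7)
The group at step 2 is a series group.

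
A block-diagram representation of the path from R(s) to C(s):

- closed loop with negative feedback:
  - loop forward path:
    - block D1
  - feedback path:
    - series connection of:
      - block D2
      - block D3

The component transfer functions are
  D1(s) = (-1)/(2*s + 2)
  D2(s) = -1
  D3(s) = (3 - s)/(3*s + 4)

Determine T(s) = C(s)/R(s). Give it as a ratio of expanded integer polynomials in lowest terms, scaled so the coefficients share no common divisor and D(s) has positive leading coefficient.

First reduce the diagram to T(s).

(1) combine D2, D3 in series -> (s - 3)/(3*s + 4)
(2) collapse the loop (D1 forward, (D2*D3) return), which is the overall transfer function T(s) = C(s)/R(s) in lowest terms

Answer: (-3*s - 4)/(6*s^2 + 13*s + 11)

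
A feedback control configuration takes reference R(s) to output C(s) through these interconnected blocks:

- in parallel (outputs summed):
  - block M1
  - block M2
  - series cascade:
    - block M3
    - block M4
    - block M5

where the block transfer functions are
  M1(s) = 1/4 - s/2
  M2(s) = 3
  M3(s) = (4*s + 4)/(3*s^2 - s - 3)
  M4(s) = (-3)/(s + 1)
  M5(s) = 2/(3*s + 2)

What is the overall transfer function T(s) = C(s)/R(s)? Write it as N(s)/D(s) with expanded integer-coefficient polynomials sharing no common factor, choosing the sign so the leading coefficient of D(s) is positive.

Reducing step by step:

(1) series reduction of M3, M4, M5 = (-24)/(9*s^3 + 3*s^2 - 11*s - 6)
(2) combine M1, M2, (M3*M4*M5) in parallel - this is the overall T(s), already in the required normalized form

Answer: (-18*s^4 + 111*s^3 + 61*s^2 - 131*s - 174)/(36*s^3 + 12*s^2 - 44*s - 24)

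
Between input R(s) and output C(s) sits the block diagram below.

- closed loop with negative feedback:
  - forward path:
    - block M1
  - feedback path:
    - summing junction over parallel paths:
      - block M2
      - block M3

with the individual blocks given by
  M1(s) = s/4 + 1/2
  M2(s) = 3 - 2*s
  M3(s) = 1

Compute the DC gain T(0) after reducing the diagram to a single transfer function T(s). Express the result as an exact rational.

Reducing step by step:

Step 1: sum the parallel branches M2, M3: 4 - 2*s
Step 2: close the feedback loop around M1, (M2+M3): (-s - 2)/(2*s^2 - 12)
That last expression is T(s); at s = 0 only the constant terms survive, so T(0) = -2/(-12) = 1/6.

Answer: 1/6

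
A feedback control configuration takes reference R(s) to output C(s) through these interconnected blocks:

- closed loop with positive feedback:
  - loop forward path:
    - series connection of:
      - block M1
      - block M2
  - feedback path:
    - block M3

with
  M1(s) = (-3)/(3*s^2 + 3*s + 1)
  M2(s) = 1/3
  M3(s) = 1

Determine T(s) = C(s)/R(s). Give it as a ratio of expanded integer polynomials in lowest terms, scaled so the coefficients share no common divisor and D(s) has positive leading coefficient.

1. reduce the series chain M1, M2 -> (-1)/(3*s^2 + 3*s + 1)
2. collapse the loop ((M1*M2) forward, M3 return) - this is the overall T(s), already in the required normalized form

Final answer: (-1)/(3*s^2 + 3*s + 2)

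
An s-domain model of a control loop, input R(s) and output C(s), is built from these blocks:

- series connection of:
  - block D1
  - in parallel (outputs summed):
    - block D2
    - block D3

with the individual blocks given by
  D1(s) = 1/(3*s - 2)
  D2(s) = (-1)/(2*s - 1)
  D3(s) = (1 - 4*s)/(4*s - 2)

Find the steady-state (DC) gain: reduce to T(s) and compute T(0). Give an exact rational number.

Step 1. reduce the parallel group D2, D3 gives (-4*s - 1)/(4*s - 2)
Step 2. reduce the series chain D1, (D2+D3) gives (-4*s - 1)/(12*s^2 - 14*s + 4)
The step-2 result is T(s). Setting s = 0: T(0) = -1/4.

Answer: -1/4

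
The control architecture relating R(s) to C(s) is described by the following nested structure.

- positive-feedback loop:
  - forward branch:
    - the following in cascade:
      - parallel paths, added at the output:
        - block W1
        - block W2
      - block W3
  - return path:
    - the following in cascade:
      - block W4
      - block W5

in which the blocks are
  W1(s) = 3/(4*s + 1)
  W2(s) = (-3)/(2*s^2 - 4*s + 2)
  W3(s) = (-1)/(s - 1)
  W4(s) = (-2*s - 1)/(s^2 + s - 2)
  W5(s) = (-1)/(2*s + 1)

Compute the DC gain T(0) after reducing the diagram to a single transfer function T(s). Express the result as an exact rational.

The answer is 6/7.

Reasoning:
1. add W1, W2 (parallel): (6*s^2 - 24*s + 3)/(8*s^3 - 14*s^2 + 4*s + 2)
2. reduce the series chain (W1+W2), W3: (-6*s^2 + 24*s - 3)/(8*s^4 - 22*s^3 + 18*s^2 - 2*s - 2)
3. cascade W4, W5: 1/(s^2 + s - 2)
4. collapse the loop (((W1+W2)*W3) forward, (W4*W5) return): (-6*s^4 + 18*s^3 + 33*s^2 - 51*s + 6)/(8*s^6 - 14*s^5 - 20*s^4 + 60*s^3 - 34*s^2 - 22*s + 7)
DC gain: substitute s = 0 into T(s) from step 4: T(0) = 6/7.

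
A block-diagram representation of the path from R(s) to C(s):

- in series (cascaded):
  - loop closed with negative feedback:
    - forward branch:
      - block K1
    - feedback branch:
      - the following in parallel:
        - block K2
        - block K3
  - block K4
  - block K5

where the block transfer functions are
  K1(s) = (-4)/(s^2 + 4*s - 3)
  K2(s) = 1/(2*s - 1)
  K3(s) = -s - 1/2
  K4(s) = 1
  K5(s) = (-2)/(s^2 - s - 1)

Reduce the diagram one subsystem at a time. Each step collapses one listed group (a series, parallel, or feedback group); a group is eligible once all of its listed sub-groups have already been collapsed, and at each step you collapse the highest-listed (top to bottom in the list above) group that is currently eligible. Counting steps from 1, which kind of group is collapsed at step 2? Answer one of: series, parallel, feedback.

[1] add K2, K3 (parallel)
[2] close the feedback loop around K1, (K2+K3)
[3] combine [K1/(1+K1*(K2+K3))], K4, K5 in series
Step 2 collapses a feedback group.

Final answer: feedback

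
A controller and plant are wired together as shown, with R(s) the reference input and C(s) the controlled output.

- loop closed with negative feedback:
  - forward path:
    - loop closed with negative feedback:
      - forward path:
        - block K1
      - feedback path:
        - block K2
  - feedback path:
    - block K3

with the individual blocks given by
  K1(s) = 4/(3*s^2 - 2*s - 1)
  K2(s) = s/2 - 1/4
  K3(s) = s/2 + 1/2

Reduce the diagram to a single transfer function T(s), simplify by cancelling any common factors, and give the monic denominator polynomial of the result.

Answer: s^2 + 2*s/3

Working:
Step 1: collapse the loop (K1 forward, K2 return); result 4/(3*s^2 - 2)
Step 2: reduce the feedback loop with forward [K1/(1+K1*K2)] and return K3; result 4/(3*s^2 + 2*s)
Step 2 gives the fully reduced T(s), with no common factor left to cancel. The denominator's leading coefficient is 3, so divide each of its coefficients by 3 to get the monic form.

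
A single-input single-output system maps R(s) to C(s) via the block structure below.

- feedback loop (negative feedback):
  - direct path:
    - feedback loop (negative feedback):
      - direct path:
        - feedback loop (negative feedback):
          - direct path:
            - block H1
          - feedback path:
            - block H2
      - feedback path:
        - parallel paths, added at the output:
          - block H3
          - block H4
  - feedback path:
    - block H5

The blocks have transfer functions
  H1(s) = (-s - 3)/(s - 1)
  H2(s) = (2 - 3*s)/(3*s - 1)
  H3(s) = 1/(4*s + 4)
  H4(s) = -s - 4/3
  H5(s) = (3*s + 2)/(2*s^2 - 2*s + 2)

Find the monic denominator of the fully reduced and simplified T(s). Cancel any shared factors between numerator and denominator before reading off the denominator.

Answer: s^6 + 6*s^5 + 65*s^4/36 - 107*s^3/12 + s^2/2 + 89*s/36 - 7/4

Working:
1. collapse the loop (H1 forward, H2 return); result (-3*s^2 - 8*s + 3)/(6*s^2 + 3*s - 5)
2. combine H3, H4 in parallel; result (-12*s^2 - 28*s - 13)/(12*s + 12)
3. feedback reduction of [H1/(1+H1*H2)], (H3+H4); result (-36*s^3 - 132*s^2 - 60*s + 36)/(36*s^4 + 252*s^3 + 335*s^2 - 4*s - 99)
4. collapse the loop ([[H1/(1+H1*H2)]/(1+[H1/(1+H1*H2)]*(H3+H4))] forward, H5 return); result (-36*s^5 - 96*s^4 + 36*s^3 - 36*s^2 - 96*s + 36)/(36*s^6 + 216*s^5 + 65*s^4 - 321*s^3 + 18*s^2 + 89*s - 63)
T(s) is the step-4 result (common factors already cancelled). Leading coefficient of the denominator: 36. Divide through by 36 for the monic polynomial.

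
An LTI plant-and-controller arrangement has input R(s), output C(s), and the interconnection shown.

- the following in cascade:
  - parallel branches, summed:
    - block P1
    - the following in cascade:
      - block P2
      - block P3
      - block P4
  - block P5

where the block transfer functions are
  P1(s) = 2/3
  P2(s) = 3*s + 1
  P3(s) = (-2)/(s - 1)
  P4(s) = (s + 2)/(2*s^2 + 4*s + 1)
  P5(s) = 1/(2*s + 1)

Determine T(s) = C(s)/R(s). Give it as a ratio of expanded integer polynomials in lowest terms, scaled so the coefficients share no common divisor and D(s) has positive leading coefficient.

Step 1. series reduction of P2, P3, P4, giving (-6*s^2 - 14*s - 4)/(2*s^3 + 2*s^2 - 3*s - 1)
Step 2. reduce the parallel group P1, (P2*P3*P4), giving (4*s^3 - 14*s^2 - 48*s - 14)/(6*s^3 + 6*s^2 - 9*s - 3)
Step 3. reduce the series chain (P1+(P2*P3*P4)), P5: this yields T(s), and no further normalization is needed

Final answer: (4*s^3 - 14*s^2 - 48*s - 14)/(12*s^4 + 18*s^3 - 12*s^2 - 15*s - 3)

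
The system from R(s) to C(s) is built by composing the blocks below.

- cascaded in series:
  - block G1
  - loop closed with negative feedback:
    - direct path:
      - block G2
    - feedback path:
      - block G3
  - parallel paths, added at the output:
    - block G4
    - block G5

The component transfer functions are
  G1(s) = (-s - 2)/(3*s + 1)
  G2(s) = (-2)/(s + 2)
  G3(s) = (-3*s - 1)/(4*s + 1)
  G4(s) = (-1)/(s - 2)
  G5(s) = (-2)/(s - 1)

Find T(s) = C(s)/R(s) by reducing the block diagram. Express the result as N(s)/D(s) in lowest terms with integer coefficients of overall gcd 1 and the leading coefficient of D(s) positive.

First reduce the diagram to T(s).

Step 1 - reduce the feedback loop with forward G2 and return G3 = (-8*s - 2)/(4*s^2 + 15*s + 4)
Step 2 - parallel reduction of G4, G5 = (5 - 3*s)/(s^2 - 3*s + 2)
Step 3 - cascade G1, [G2/(1+G2*G3)], (G4+G5); the result is T(s) itself (integer coefficients, no common factor, positive leading denominator coefficient)

Answer: (-24*s^3 - 14*s^2 + 78*s + 20)/(12*s^5 + 13*s^4 - 96*s^3 + 21*s^2 + 42*s + 8)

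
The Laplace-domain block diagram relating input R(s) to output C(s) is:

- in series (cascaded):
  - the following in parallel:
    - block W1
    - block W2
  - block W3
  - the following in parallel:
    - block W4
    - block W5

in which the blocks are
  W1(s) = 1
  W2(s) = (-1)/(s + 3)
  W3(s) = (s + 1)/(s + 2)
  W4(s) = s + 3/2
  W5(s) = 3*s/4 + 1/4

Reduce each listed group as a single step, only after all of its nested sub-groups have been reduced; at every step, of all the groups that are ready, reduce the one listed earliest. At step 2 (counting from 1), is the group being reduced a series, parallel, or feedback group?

Step 1. add W1, W2 (parallel)
Step 2. sum the parallel branches W4, W5
Step 3. reduce the series chain (W1+W2), W3, (W4+W5)
So the answer for step 2 is parallel.

Hence the answer: parallel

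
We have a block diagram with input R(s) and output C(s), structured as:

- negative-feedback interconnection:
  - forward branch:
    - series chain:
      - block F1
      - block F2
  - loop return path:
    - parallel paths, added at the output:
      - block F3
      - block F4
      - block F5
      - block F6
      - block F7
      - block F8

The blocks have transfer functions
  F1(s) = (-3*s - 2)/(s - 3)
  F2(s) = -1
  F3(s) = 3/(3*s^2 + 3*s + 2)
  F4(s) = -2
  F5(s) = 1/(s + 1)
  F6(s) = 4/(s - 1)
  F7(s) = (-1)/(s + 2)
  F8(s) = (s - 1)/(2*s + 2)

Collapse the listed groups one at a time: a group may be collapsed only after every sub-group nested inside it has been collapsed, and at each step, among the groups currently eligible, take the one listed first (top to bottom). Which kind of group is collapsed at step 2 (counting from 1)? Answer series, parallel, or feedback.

Reducing step by step:

1. reduce the series chain F1, F2
2. combine F3, F4, F5, F6, F7, F8 in parallel
3. collapse the loop ((F1*F2) forward, (F3+F4+F5+F6+F7+F8) return)
Step 2 collapses a parallel group.

Answer: parallel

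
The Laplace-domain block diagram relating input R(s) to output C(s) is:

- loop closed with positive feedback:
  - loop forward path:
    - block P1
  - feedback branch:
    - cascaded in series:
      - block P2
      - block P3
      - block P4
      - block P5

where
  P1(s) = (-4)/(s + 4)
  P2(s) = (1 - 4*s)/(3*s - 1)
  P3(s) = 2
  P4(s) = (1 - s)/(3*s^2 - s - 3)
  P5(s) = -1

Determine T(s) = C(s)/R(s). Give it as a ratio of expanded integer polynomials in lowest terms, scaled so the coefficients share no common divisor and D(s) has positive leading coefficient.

Step 1: cascade P2, P3, P4, P5, giving (-8*s^2 + 10*s - 2)/(9*s^3 - 6*s^2 - 8*s + 3)
Step 2: feedback reduction of P1, (P2*P3*P4*P5), giving the overall T(s)

Hence the answer: (-36*s^3 + 24*s^2 + 32*s - 12)/(9*s^4 + 30*s^3 - 64*s^2 + 11*s + 4)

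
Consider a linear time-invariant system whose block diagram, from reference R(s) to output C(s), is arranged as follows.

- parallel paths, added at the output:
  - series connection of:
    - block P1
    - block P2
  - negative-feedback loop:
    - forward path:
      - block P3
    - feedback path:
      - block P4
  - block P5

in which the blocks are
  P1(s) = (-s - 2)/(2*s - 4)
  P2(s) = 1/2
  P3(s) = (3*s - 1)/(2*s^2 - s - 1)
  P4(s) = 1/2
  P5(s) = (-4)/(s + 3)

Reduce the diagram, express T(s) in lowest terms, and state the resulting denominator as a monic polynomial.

1. cascade P1, P2; result (-s - 2)/(4*s - 8)
2. close the feedback loop around P3, P4; result (6*s - 2)/(4*s^2 + s - 3)
3. sum the parallel branches (P1*P2), [P3/(1+P3*P4)], P5; result (-4*s^4 - 61*s^3 + 102*s^2 - 63*s - 30)/(16*s^4 + 20*s^3 - 104*s^2 - 36*s + 72)
The result of step 3 is T(s) in lowest terms. Its denominator has leading coefficient 16; dividing the denominator through by 16 makes it monic.

Final answer: s^4 + 5*s^3/4 - 13*s^2/2 - 9*s/4 + 9/2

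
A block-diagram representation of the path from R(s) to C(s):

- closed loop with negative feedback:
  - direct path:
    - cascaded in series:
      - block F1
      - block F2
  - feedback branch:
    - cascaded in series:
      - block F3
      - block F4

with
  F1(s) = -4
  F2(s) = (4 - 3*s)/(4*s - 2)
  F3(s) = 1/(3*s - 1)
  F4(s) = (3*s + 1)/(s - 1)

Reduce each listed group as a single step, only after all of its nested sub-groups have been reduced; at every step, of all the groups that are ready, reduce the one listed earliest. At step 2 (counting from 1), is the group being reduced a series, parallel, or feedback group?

Reducing step by step:

(1) multiply F1, F2 (series)
(2) combine F3, F4 in series
(3) reduce the feedback loop with forward (F1*F2) and return (F3*F4)
Step 2: series.

Answer: series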